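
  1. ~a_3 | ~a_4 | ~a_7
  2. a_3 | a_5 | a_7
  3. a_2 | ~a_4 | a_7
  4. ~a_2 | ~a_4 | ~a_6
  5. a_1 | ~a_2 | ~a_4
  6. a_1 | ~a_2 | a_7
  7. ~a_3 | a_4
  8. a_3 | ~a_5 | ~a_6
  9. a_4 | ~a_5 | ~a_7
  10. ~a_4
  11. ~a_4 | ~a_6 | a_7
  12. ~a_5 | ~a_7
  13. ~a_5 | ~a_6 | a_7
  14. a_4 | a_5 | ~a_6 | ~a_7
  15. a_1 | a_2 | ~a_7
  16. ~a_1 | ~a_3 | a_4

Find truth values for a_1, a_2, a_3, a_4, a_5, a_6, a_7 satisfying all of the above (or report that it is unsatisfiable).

Unit clause (~a_4) forces a_4 = False.
In (~a_3 | a_4) only ~a_3 is left, so a_3 = False.
Set a_1 = True.
Set a_2 = False.
Set a_5 = False.
  then (a_3 | a_5 | a_7) forces a_7 = True.
  then (a_4 | a_5 | ~a_6 | ~a_7) forces a_6 = False.
All clauses satisfied.

a_1 = True, a_2 = False, a_3 = False, a_4 = False, a_5 = False, a_6 = False, a_7 = True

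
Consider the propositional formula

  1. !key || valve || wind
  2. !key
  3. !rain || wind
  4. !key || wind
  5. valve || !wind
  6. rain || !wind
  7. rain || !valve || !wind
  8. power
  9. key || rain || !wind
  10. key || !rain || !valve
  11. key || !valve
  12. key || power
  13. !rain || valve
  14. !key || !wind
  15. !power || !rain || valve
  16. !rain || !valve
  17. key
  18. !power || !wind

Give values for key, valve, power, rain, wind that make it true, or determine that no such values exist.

Case key = True:
  Clause (!key) is falsified — contradiction.
Case key = False:
  Clause (key) is falsified — contradiction.
Both cases fail, so the formula is unsatisfiable.

Unsatisfiable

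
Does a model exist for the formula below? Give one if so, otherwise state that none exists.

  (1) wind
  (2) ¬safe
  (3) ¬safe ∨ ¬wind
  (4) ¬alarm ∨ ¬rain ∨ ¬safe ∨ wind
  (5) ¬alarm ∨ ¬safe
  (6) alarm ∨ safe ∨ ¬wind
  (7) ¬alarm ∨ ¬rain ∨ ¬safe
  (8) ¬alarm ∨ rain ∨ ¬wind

alarm = True, wind = True, safe = False, rain = True

Unit clause (wind) forces wind = True.
Unit clause (¬safe) forces safe = False.
In (alarm ∨ safe ∨ ¬wind) only alarm is left, so alarm = True.
In (¬alarm ∨ rain ∨ ¬wind) only rain is left, so rain = True.
Check each clause:
  (wind): wind holds.
  (¬safe): ¬safe holds.
  (¬safe ∨ ¬wind): ¬safe holds.
  (¬alarm ∨ ¬rain ∨ ¬safe ∨ wind): ¬safe holds.
  (¬alarm ∨ ¬safe): ¬safe holds.
  (alarm ∨ safe ∨ ¬wind): alarm holds.
  (¬alarm ∨ ¬rain ∨ ¬safe): ¬safe holds.
  (¬alarm ∨ rain ∨ ¬wind): rain holds.
All clauses satisfied.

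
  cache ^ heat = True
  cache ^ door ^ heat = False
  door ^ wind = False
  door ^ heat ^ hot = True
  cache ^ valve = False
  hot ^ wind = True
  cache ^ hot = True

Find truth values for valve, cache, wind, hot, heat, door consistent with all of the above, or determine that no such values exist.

valve: True; cache: True; wind: True; hot: False; heat: False; door: True

cache ^ heat = T ^ F = True ✓
cache ^ door ^ heat = T ^ T ^ F = False ✓
door ^ wind = T ^ T = False ✓
door ^ heat ^ hot = T ^ F ^ F = True ✓
cache ^ valve = T ^ T = False ✓
hot ^ wind = F ^ T = True ✓
cache ^ hot = T ^ F = True ✓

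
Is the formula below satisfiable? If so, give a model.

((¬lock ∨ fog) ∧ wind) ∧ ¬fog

fog = False; lock = False; wind = True

  (¬lock ∨ fog) ∧ wind = True
    ¬lock ∨ fog = True
      ¬lock = True
  ¬fog = True
Both conjuncts True, so the formula holds.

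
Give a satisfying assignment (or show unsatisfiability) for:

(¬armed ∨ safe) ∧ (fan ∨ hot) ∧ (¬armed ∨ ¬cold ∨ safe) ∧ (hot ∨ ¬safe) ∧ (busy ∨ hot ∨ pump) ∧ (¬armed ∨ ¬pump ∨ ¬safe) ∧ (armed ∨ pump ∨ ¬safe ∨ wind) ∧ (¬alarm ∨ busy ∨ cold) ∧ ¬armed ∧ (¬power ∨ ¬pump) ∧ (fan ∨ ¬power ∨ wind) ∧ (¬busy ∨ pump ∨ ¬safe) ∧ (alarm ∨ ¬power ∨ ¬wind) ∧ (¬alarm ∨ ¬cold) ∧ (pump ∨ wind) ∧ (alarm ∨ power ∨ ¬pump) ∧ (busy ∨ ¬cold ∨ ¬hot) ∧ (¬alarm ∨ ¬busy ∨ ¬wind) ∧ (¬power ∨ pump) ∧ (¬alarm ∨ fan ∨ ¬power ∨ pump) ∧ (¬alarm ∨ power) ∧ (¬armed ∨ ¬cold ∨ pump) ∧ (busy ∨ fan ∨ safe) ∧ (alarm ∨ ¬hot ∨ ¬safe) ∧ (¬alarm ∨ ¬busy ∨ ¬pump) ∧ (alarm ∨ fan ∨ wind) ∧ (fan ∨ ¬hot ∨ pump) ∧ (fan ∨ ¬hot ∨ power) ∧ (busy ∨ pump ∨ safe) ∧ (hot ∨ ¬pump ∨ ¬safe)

pump=F, safe=F, armed=F, fan=T, cold=F, wind=T, hot=F, alarm=F, busy=T, power=F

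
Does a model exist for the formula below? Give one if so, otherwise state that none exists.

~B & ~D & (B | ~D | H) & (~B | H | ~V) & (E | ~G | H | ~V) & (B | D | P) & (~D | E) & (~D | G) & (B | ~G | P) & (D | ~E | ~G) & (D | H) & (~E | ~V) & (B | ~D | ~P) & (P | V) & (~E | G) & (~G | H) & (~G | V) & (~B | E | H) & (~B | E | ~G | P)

H=T; E=F; B=F; G=F; D=F; V=F; P=T

Unit clause (~B) forces B = False.
Unit clause (~D) forces D = False.
In (B | D | P) only P is left, so P = True.
In (D | H) only H is left, so H = True.
Set E = False.
Set G = False.
Set V = False.
All clauses satisfied.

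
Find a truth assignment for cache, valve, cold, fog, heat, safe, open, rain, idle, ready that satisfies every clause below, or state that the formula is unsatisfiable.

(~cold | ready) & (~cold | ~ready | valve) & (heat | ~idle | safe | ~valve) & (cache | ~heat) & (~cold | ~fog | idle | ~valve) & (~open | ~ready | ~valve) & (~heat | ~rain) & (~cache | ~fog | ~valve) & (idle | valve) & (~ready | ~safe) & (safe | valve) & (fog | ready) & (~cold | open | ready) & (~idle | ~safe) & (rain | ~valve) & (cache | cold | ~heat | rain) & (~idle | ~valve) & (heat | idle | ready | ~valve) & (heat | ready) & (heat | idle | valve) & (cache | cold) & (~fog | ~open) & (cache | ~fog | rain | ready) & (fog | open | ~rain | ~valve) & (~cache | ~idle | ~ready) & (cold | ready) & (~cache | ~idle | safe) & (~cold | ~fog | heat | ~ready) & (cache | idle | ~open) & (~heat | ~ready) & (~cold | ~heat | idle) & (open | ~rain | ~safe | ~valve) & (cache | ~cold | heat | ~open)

Case ready = True:
  (~ready | ~safe) forces safe = False.
  (safe | valve) forces valve = True.
  (~open | ~ready | ~valve) forces open = False.
  (rain | ~valve) forces rain = True.
  (~heat | ~rain) forces heat = False.
  (heat | ~idle | safe | ~valve) forces idle = False.
  (fog | open | ~rain | ~valve) forces fog = True.
  (~cold | ~fog | idle | ~valve) forces cold = False.
  (~cache | ~fog | ~valve) forces cache = False.
  Clause (cache | cold) is falsified — contradiction.
Case ready = False:
  (~cold | ready) forces cold = False.
  Clause (cold | ready) is falsified — contradiction.
Both cases fail, so the formula is unsatisfiable.

UNSATISFIABLE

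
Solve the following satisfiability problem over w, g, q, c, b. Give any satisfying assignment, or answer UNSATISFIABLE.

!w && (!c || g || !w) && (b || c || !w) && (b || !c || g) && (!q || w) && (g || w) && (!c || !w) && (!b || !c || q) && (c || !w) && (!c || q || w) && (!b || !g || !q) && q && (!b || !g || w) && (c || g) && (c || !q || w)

Case w = True:
  Clause (!w) is falsified — contradiction.
Case w = False:
  (!q || w) forces q = False.
  Clause (q) is falsified — contradiction.
Both cases fail, so the formula is unsatisfiable.

UNSATISFIABLE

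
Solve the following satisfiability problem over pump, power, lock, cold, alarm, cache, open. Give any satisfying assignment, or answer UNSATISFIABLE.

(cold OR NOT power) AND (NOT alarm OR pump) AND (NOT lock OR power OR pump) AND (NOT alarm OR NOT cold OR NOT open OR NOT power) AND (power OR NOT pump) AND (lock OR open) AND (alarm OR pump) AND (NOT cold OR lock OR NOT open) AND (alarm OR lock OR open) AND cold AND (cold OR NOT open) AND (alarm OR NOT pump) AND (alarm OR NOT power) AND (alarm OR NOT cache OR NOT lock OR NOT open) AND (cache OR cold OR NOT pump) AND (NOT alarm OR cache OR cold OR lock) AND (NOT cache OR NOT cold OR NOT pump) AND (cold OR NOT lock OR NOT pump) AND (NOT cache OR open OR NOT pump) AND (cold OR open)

Unit clause (cold) forces cold = True.
Try pump = False:
  (NOT alarm OR pump) forces alarm = False.
  clause (alarm OR pump) is falsified — backtrack.
So pump = True.
  then (power OR NOT pump) forces power = True.
  then (alarm OR NOT pump) forces alarm = True.
  then (NOT cache OR NOT cold OR NOT pump) forces cache = False.
  then (NOT alarm OR NOT cold OR NOT open OR NOT power) forces open = False.
  then (lock OR open) forces lock = True.
All clauses satisfied.

pump=T; power=T; lock=T; cold=T; alarm=T; cache=F; open=F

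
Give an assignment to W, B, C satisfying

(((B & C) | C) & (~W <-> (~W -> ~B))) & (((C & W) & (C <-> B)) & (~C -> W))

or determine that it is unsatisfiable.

Unsatisfiable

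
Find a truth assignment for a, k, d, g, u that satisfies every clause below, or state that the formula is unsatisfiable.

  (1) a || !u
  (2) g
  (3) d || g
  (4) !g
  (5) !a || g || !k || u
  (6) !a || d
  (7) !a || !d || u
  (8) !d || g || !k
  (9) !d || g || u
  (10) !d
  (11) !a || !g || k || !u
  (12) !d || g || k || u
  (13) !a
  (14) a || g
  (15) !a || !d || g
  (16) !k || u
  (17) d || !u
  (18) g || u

Unsatisfiable — no assignment works.

Case g = True:
  Clause (!g) is falsified — contradiction.
Case g = False:
  Clause (g) is falsified — contradiction.
Both cases fail, so the formula is unsatisfiable.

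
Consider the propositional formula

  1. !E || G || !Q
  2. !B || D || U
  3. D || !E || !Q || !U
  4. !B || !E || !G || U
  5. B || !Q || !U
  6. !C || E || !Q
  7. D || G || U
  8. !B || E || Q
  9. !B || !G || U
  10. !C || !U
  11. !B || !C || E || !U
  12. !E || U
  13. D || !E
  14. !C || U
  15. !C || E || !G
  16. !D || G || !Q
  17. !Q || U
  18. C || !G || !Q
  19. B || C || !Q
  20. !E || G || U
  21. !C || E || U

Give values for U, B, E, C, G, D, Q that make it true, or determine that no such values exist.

U: True, B: False, E: False, C: False, G: True, D: True, Q: False

Set U = True.
  then (!C || !U) forces C = False.
Set B = False.
  then (B || !Q || !U) forces Q = False.
Set E = False.
Set G = True.
Set D = True.
All clauses satisfied.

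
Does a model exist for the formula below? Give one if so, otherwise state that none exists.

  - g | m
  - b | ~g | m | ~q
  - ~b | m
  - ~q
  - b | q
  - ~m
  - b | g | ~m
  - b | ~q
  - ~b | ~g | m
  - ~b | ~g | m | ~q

Case b = True:
  (~b | m) forces m = True.
  Clause (~m) is falsified — contradiction.
Case b = False:
  (~q) forces q = False.
  Clause (b | q) is falsified — contradiction.
Both cases fail, so the formula is unsatisfiable.

No satisfying assignment exists.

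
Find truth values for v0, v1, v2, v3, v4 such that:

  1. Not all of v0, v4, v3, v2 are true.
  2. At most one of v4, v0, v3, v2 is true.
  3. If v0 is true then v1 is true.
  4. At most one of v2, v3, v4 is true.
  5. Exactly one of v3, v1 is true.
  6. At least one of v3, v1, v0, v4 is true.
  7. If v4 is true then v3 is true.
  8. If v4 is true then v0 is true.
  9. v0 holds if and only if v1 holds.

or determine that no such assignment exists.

v0 = False, v1 = False, v2 = False, v3 = True, v4 = False

  (1) {v0, v4, v3, v2}: 1/4 true — not all ✓
  (2) {v4, v0, v3, v2}: 1 true — at most one ✓
  (3) v0=F ⇒ v1: vacuous ✓
  (4) {v2, v3, v4}: 1 true — at most one ✓
  (5) {v3, v1}: 1 true — exactly one ✓
  (6) {v3, v1, v0, v4}: 1 true — at least one ✓
  (7) v4=F ⇒ v3: vacuous ✓
  (8) v4=F ⇒ v0: vacuous ✓
  (9) v0=F, v1=F — same ✓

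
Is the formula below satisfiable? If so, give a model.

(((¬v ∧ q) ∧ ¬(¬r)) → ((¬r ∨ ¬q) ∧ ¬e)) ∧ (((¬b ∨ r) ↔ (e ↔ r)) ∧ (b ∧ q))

e: True, b: True, q: True, v: True, r: True

  ((¬v ∧ q) ∧ ¬(¬r)) → ((¬r ∨ ¬q) ∧ ¬e) = True
    (¬v ∧ q) ∧ ¬(¬r) = False
      ¬v ∧ q = False
        ¬v = False
      ¬(¬r) = True
        ¬r = False
    (¬r ∨ ¬q) ∧ ¬e = False
      ¬r ∨ ¬q = False
        ¬r = False
        ¬q = False
      ¬e = False
  ((¬b ∨ r) ↔ (e ↔ r)) ∧ (b ∧ q) = True
    (¬b ∨ r) ↔ (e ↔ r) = True
      ¬b ∨ r = True
        ¬b = False
      e ↔ r = True
    b ∧ q = True
Both conjuncts True, so the formula holds.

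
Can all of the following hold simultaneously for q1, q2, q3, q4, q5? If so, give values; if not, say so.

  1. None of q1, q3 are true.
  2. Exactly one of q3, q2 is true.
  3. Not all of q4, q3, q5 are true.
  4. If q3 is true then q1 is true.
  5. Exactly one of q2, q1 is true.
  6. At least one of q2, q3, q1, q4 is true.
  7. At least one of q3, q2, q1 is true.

q1 = False, q2 = True, q3 = False, q4 = True, q5 = True

  (1) {q1, q3}: 0 true — none ✓
  (2) {q3, q2}: 1 true — exactly one ✓
  (3) {q4, q3, q5}: 2/3 true — not all ✓
  (4) q3=F ⇒ q1: vacuous ✓
  (5) {q2, q1}: 1 true — exactly one ✓
  (6) {q2, q3, q1, q4}: 2 true — at least one ✓
  (7) {q3, q2, q1}: 1 true — at least one ✓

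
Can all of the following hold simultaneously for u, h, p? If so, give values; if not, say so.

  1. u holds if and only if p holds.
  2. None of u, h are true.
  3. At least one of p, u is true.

Unsatisfiable

Case u = True:
  Constraint (2) is violated (u=T) — contradiction.
Case u = False:
  (1) with u=F forces p = False.
  Constraint (3) is violated (p=F, u=F) — contradiction.
Both cases fail — unsatisfiable.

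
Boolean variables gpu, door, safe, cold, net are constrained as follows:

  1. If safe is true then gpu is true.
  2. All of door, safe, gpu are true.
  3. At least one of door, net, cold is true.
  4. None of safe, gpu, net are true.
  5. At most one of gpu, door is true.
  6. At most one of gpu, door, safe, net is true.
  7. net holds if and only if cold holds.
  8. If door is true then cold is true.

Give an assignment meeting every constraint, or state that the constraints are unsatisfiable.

Case gpu = True:
  Constraint (4) is violated (gpu=T) — contradiction.
Case gpu = False:
  Constraint (2) is violated (gpu=F) — contradiction.
Both cases fail — unsatisfiable.

The formula is unsatisfiable.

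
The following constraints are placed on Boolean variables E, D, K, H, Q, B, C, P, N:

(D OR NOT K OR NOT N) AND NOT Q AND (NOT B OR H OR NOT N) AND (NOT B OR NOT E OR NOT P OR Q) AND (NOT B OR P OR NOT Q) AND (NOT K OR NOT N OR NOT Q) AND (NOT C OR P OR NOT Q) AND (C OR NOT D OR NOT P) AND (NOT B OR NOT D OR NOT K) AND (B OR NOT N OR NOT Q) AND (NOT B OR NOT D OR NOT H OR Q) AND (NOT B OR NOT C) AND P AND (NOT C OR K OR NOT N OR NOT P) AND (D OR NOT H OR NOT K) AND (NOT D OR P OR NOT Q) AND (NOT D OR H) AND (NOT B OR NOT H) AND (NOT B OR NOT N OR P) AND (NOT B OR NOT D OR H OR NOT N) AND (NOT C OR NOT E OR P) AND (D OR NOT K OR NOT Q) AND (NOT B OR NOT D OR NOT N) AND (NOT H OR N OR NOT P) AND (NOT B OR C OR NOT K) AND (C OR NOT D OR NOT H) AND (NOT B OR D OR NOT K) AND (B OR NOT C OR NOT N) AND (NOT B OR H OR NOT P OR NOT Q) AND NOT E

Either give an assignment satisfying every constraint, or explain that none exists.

E: False; D: False; K: True; H: False; Q: False; B: False; C: False; P: True; N: False

Unit clause (NOT Q) forces Q = False.
Unit clause (P) forces P = True.
Unit clause (NOT E) forces E = False.
Try D = True:
  (C OR NOT D OR NOT P) forces C = True.
  (NOT B OR NOT C) forces B = False.
  (NOT D OR H) forces H = True.
  (NOT H OR N OR NOT P) forces N = True.
  clause (B OR NOT C OR NOT N) is falsified — backtrack.
So D = False.
Set K = True.
  then (D OR NOT K OR NOT N) forces N = False.
  then (D OR NOT H OR NOT K) forces H = False.
  then (NOT B OR D OR NOT K) forces B = False.
Set C = False.
All clauses satisfied.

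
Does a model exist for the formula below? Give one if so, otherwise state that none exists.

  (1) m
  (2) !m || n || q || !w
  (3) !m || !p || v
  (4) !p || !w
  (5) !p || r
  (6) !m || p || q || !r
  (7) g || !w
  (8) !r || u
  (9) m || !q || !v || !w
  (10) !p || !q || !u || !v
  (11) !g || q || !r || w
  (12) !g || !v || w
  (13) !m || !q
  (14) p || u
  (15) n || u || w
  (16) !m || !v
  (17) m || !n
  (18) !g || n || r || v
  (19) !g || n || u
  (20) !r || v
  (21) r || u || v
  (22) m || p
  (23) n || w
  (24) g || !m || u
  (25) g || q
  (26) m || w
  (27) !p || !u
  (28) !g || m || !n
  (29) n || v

Unit clause (m) forces m = True.
In (!m || !q) only !q is left, so q = False.
In (!m || !v) only !v is left, so v = False.
In (!r || v) only !r is left, so r = False.
In (r || u || v) only u is left, so u = True.
In (g || q) only g is left, so g = True.
In (!p || !u) only !p is left, so p = False.
In (n || v) only n is left, so n = True.
Set w = True.
All clauses satisfied.

m: True; u: True; q: False; n: True; g: True; w: True; r: False; v: False; p: False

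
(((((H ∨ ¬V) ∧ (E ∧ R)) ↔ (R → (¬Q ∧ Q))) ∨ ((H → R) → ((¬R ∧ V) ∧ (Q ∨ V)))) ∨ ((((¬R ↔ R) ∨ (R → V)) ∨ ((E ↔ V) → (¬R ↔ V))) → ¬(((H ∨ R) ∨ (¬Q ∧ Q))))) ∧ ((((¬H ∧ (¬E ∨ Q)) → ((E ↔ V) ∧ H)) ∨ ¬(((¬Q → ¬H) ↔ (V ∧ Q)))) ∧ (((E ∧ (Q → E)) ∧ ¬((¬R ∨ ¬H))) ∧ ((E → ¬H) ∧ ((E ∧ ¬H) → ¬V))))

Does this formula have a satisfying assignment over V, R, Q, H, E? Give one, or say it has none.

UNSATISFIABLE

Case H = True: the formula simplifies to ((((E ∧ R) ↔ (R → (¬Q ∧ Q))) ∨ (R → ((¬R ∧ V) ∧ (Q ∨ V)))) ∨ ¬((((¬R ↔ R) ∨ (R → V)) ∨ ((E ↔ V) → (¬R ↔ V))))) ∧ (((E ∧ (Q → E)) ∧ ¬(¬R)) ∧ ¬E).
  E = True: the conjunct ¬E is False.
  E = False: the conjunct E is False.
Case H = False: the conjunct ¬((¬R ∨ ¬H)) becomes ¬((¬R ∨ True)) = False.
Both cases fail — unsatisfiable.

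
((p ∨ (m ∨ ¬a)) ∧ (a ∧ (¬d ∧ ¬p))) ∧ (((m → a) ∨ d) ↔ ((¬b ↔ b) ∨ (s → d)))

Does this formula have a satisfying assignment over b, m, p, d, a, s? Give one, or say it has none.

b = False, m = True, p = False, d = False, a = True, s = False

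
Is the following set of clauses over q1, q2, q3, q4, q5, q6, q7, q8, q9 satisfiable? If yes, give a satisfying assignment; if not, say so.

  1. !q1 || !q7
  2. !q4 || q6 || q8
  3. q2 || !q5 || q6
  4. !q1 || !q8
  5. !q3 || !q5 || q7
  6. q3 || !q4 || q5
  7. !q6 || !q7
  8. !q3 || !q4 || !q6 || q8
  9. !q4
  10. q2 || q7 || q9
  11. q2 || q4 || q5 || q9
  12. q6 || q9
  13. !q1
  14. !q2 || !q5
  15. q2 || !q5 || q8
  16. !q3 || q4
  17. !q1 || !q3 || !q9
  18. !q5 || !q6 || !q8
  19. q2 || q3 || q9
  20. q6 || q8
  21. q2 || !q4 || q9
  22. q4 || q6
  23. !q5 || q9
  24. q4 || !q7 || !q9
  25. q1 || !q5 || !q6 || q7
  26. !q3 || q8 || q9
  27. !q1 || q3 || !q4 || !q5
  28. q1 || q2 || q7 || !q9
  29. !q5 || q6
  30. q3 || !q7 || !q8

q1 = False; q2 = True; q3 = False; q4 = False; q5 = False; q6 = True; q7 = False; q8 = True; q9 = False

Unit clause (!q4) forces q4 = False.
Unit clause (!q1) forces q1 = False.
In (!q3 || q4) only !q3 is left, so q3 = False.
In (q4 || q6) only q6 is left, so q6 = True.
In (!q6 || !q7) only !q7 is left, so q7 = False.
In (q1 || !q5 || !q6 || q7) only !q5 is left, so q5 = False.
Try q2 = False:
  (q2 || q7 || q9) forces q9 = True.
  clause (q1 || q2 || q7 || !q9) is falsified — backtrack.
So q2 = True.
Set q8 = True.
Set q9 = False.
All clauses satisfied.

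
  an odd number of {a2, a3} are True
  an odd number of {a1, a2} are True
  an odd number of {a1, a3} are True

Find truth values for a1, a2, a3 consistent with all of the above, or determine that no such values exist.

The formula is unsatisfiable.

Adding constraints 1, 2, 3 mod 2: every variable appears an even number of times on the left, so the left side is 0.
But the right sides sum to 1 (mod 2). 0 ≠ 1 — the system is inconsistent.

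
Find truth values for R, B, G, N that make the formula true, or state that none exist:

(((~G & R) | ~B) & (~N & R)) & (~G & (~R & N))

Case R = True: the conjunct ~R is False.
Case R = False: the conjunct R is False.
Both cases fail — unsatisfiable.

The formula is unsatisfiable.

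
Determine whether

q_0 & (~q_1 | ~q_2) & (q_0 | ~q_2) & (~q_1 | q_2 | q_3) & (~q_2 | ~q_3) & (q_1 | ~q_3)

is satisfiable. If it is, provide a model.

q_0=T, q_1=F, q_2=T, q_3=F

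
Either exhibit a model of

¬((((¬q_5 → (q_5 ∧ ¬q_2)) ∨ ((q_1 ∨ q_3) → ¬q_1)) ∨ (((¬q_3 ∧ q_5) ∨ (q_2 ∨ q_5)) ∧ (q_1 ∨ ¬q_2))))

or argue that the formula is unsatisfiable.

q_1=T, q_2=F, q_3=T, q_5=F

  ¬((((¬q_5 → (q_5 ∧ ¬q_2)) ∨ ((q_1 ∨ q_3) → ¬q_1)) ∨ (((¬q_3 ∧ q_5) ∨ (q_2 ∨ q_5)) ∧ (q_1 ∨ ¬q_2)))) = True
    ((¬q_5 → (q_5 ∧ ¬q_2)) ∨ ((q_1 ∨ q_3) → ¬q_1)) ∨ (((¬q_3 ∧ q_5) ∨ (q_2 ∨ q_5)) ∧ (q_1 ∨ ¬q_2)) = False
      (¬q_5 → (q_5 ∧ ¬q_2)) ∨ ((q_1 ∨ q_3) → ¬q_1) = False
        ¬q_5 → (q_5 ∧ ¬q_2) = False
          ¬q_5 = True
          q_5 ∧ ¬q_2 = False
            ¬q_2 = True
        (q_1 ∨ q_3) → ¬q_1 = False
          q_1 ∨ q_3 = True
          ¬q_1 = False
      ((¬q_3 ∧ q_5) ∨ (q_2 ∨ q_5)) ∧ (q_1 ∨ ¬q_2) = False
        (¬q_3 ∧ q_5) ∨ (q_2 ∨ q_5) = False
          ¬q_3 ∧ q_5 = False
            ¬q_3 = False
          q_2 ∨ q_5 = False
        q_1 ∨ ¬q_2 = True
          ¬q_2 = True
The formula evaluates to True.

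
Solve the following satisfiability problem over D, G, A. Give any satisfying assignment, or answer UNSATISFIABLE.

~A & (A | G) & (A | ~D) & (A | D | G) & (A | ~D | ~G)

D: False, G: True, A: False

Unit clause (~A) forces A = False.
In (A | G) only G is left, so G = True.
In (A | ~D) only ~D is left, so D = False.
Check each clause:
  (~A): ~A holds.
  (A | G): G holds.
  (A | ~D): ~D holds.
  (A | D | G): G holds.
  (A | ~D | ~G): ~D holds.
All clauses satisfied.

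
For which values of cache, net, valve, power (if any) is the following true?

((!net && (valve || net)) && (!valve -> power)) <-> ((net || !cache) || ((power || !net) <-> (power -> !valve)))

cache=F, net=F, valve=T, power=F

  ((!net && (valve || net)) && (!valve -> power)) <-> ((net || !cache) || ((power || !net) <-> (power -> !valve))) = True
    (!net && (valve || net)) && (!valve -> power) = True
      !net && (valve || net) = True
        !net = True
        valve || net = True
      !valve -> power = True
        !valve = False
    (net || !cache) || ((power || !net) <-> (power -> !valve)) = True
      net || !cache = True
        !cache = True
      (power || !net) <-> (power -> !valve) = True
        power || !net = True
          !net = True
        power -> !valve = True
          !valve = False
The formula evaluates to True.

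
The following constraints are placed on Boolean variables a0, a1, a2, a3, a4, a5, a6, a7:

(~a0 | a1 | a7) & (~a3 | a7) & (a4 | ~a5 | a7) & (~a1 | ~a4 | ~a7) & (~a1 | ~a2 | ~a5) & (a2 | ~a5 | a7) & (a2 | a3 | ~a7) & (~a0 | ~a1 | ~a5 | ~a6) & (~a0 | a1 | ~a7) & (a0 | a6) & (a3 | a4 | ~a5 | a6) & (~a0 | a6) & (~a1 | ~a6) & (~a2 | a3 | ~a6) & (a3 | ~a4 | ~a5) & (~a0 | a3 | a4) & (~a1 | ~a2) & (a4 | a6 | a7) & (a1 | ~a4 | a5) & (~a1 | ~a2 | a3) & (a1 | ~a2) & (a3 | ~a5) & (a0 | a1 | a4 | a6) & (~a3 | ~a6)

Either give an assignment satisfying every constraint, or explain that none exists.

a0 = False; a1 = False; a2 = False; a3 = False; a4 = False; a5 = False; a6 = True; a7 = False

Set a0 = False.
  then (a0 | a6) forces a6 = True.
  then (~a1 | ~a6) forces a1 = False.
  then (a1 | ~a2) forces a2 = False.
  then (~a3 | ~a6) forces a3 = False.
  then (a2 | a3 | ~a7) forces a7 = False.
  then (a3 | ~a5) forces a5 = False.
  then (a1 | ~a4 | a5) forces a4 = False.
All clauses satisfied.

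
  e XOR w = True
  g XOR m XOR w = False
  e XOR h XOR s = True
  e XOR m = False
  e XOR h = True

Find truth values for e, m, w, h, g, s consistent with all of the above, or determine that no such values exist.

e = True; m = True; w = False; h = False; g = True; s = False

e XOR w = T XOR F = True ✓
g XOR m XOR w = T XOR T XOR F = False ✓
e XOR h XOR s = T XOR F XOR F = True ✓
e XOR m = T XOR T = False ✓
e XOR h = T XOR F = True ✓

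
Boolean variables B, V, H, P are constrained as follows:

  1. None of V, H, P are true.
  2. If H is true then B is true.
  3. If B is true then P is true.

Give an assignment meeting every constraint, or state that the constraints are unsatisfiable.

B: False; V: False; H: False; P: False

  (1) {V, H, P}: 0 true — none ✓
  (2) H=F ⇒ B: vacuous ✓
  (3) B=F ⇒ P: vacuous ✓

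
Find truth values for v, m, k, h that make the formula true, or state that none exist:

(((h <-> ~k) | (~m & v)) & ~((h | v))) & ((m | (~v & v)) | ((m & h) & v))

v=F; m=T; k=T; h=F

  ((h <-> ~k) | (~m & v)) & ~((h | v)) = True
    (h <-> ~k) | (~m & v) = True
      h <-> ~k = True
        ~k = False
      ~m & v = False
        ~m = False
    ~((h | v)) = True
      h | v = False
  (m | (~v & v)) | ((m & h) & v) = True
    m | (~v & v) = True
      ~v & v = False
        ~v = True
    (m & h) & v = False
      m & h = False
Both conjuncts True, so the formula holds.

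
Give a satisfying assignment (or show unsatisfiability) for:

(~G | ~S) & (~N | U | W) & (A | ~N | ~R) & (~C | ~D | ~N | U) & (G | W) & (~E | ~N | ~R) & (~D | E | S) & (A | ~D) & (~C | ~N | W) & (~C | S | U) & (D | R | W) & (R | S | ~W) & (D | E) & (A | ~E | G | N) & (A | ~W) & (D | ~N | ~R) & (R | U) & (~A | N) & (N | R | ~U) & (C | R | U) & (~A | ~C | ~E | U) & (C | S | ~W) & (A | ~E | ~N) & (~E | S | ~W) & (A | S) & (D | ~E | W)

Set S = True.
  then (~G | ~S) forces G = False.
  then (G | W) forces W = True.
  then (A | ~W) forces A = True.
  then (~A | N) forces N = True.
Set C = True.
Set E = False.
  then (D | E) forces D = True.
  then (~C | ~D | ~N | U) forces U = True.
Set R = True.
All clauses satisfied.

S: True; C: True; E: False; N: True; A: True; W: True; D: True; U: True; R: True; G: False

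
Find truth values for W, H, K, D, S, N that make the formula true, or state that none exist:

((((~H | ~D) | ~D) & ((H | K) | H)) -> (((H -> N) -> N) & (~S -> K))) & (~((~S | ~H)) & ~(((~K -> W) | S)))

Case S = True: the conjunct ~(((~K -> W) | S)) becomes ~(((~K -> W) | True)) = False.
Case S = False: the conjunct ~((~S | ~H)) becomes ~((True | ~H)) = False.
Both cases fail — unsatisfiable.

The formula is unsatisfiable.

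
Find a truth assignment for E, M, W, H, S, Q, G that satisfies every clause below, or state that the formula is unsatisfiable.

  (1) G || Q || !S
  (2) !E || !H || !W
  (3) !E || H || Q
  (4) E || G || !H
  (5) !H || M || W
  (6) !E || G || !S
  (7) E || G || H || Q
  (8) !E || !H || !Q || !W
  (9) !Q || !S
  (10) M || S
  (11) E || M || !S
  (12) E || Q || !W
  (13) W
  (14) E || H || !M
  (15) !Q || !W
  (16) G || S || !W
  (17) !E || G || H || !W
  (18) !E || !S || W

Unsatisfiable — no assignment works.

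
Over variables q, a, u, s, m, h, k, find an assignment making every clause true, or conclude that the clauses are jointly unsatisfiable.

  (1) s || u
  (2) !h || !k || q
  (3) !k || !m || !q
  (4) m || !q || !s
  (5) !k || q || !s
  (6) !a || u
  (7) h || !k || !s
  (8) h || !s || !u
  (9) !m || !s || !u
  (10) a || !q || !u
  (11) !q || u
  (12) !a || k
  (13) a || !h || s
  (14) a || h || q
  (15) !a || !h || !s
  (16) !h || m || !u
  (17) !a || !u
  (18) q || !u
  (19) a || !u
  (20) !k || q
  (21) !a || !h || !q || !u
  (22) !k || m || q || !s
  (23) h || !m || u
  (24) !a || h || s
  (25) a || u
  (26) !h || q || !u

Case a = True:
  (!a || u) forces u = True.
  Clause (!a || !u) is falsified — contradiction.
Case a = False:
  (a || !u) forces u = False.
  Clause (a || u) is falsified — contradiction.
Both cases fail, so the formula is unsatisfiable.

Unsatisfiable — no assignment works.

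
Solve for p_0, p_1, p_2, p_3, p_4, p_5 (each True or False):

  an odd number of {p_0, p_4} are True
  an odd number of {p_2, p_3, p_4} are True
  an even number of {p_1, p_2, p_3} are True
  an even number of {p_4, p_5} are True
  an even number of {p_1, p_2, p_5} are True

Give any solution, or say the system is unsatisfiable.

p_0 = True, p_1 = True, p_2 = True, p_3 = False, p_4 = False, p_5 = False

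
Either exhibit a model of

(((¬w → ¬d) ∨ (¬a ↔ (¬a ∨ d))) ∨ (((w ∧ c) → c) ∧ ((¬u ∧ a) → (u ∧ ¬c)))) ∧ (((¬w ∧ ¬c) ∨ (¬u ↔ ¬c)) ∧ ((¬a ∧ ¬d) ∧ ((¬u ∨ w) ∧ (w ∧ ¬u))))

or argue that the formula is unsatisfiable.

c=F, w=T, u=F, d=F, a=F

  ((¬w → ¬d) ∨ (¬a ↔ (¬a ∨ d))) ∨ (((w ∧ c) → c) ∧ ((¬u ∧ a) → (u ∧ ¬c))) = True
    (¬w → ¬d) ∨ (¬a ↔ (¬a ∨ d)) = True
      ¬w → ¬d = True
        ¬w = False
        ¬d = True
      ¬a ↔ (¬a ∨ d) = True
        ¬a = True
        ¬a ∨ d = True
          ¬a = True
    ((w ∧ c) → c) ∧ ((¬u ∧ a) → (u ∧ ¬c)) = True
      (w ∧ c) → c = True
        w ∧ c = False
      (¬u ∧ a) → (u ∧ ¬c) = True
        ¬u ∧ a = False
          ¬u = True
        u ∧ ¬c = False
          ¬c = True
  ((¬w ∧ ¬c) ∨ (¬u ↔ ¬c)) ∧ ((¬a ∧ ¬d) ∧ ((¬u ∨ w) ∧ (w ∧ ¬u))) = True
    (¬w ∧ ¬c) ∨ (¬u ↔ ¬c) = True
      ¬w ∧ ¬c = False
        ¬w = False
        ¬c = True
      ¬u ↔ ¬c = True
        ¬u = True
        ¬c = True
    (¬a ∧ ¬d) ∧ ((¬u ∨ w) ∧ (w ∧ ¬u)) = True
      ¬a ∧ ¬d = True
        ¬a = True
        ¬d = True
      (¬u ∨ w) ∧ (w ∧ ¬u) = True
        ¬u ∨ w = True
          ¬u = True
        w ∧ ¬u = True
          ¬u = True
Both conjuncts True, so the formula holds.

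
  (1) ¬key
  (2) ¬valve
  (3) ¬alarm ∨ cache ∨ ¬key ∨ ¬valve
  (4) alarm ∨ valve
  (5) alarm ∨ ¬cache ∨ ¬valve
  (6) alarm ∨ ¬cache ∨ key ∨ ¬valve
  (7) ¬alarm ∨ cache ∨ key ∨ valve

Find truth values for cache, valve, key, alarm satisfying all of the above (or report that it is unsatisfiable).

Unit clause (¬key) forces key = False.
Unit clause (¬valve) forces valve = False.
In (alarm ∨ valve) only alarm is left, so alarm = True.
In (¬alarm ∨ cache ∨ key ∨ valve) only cache is left, so cache = True.
Check each clause:
  (¬key): ¬key holds.
  (¬valve): ¬valve holds.
  (¬alarm ∨ cache ∨ ¬key ∨ ¬valve): cache holds.
  (alarm ∨ valve): alarm holds.
  (alarm ∨ ¬cache ∨ ¬valve): alarm holds.
  (alarm ∨ ¬cache ∨ key ∨ ¬valve): alarm holds.
  (¬alarm ∨ cache ∨ key ∨ valve): cache holds.
All clauses satisfied.

cache=T, valve=F, key=F, alarm=T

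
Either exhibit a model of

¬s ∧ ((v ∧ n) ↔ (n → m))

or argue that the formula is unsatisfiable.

v=T, s=F, n=T, m=T

  ¬s = True
  (v ∧ n) ↔ (n → m) = True
    v ∧ n = True
    n → m = True
Both conjuncts True, so the formula holds.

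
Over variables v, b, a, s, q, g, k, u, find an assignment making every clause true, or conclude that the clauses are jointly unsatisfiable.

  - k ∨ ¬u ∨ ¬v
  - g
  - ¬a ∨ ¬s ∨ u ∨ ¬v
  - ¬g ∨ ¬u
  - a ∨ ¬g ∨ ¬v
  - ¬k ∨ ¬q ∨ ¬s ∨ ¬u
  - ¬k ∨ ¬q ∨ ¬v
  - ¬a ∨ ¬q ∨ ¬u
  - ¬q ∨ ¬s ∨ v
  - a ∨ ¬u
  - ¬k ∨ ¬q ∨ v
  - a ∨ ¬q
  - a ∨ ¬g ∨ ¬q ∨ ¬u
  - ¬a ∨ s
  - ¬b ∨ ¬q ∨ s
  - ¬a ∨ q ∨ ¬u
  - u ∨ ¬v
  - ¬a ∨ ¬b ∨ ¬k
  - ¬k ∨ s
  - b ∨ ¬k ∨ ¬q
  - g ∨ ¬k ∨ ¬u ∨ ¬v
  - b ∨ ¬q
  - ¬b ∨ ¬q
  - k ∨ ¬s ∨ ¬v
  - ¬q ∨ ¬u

Unit clause (g) forces g = True.
In (¬g ∨ ¬u) only ¬u is left, so u = False.
In (u ∨ ¬v) only ¬v is left, so v = False.
Set b = False.
  then (b ∨ ¬q) forces q = False.
Set a = True.
  then (¬a ∨ s) forces s = True.
Set k = False.
All clauses satisfied.

v=F, b=F, a=T, s=T, q=F, g=T, k=F, u=F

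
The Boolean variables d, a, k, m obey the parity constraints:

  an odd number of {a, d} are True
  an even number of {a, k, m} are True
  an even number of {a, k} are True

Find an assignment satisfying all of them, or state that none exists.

d: False, a: True, k: True, m: False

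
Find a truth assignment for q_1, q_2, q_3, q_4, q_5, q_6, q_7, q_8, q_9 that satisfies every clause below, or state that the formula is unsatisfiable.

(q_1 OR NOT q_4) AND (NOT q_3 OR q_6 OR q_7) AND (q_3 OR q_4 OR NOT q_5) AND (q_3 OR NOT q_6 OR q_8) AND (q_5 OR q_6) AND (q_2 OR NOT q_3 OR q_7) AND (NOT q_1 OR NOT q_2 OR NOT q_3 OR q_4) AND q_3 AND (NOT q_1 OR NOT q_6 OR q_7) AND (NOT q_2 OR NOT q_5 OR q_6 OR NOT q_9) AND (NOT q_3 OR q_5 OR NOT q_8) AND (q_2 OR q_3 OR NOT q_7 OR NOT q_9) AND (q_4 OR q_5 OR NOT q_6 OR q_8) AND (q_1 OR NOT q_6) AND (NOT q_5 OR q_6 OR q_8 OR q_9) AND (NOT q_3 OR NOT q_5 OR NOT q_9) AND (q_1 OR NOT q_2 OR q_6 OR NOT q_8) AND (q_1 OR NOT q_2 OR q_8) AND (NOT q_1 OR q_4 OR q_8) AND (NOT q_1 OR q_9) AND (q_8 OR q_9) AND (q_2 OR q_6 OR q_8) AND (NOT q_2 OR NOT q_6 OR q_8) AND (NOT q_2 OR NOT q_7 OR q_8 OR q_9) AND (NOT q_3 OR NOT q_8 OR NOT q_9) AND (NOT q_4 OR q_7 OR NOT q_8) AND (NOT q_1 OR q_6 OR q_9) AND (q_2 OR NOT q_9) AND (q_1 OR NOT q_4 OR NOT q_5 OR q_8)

Unit clause (q_3) forces q_3 = True.
Set q_1 = False.
  then (q_1 OR NOT q_4) forces q_4 = False.
  then (q_1 OR NOT q_6) forces q_6 = False.
  then (NOT q_3 OR q_6 OR q_7) forces q_7 = True.
  then (q_5 OR q_6) forces q_5 = True.
  then (NOT q_3 OR NOT q_5 OR NOT q_9) forces q_9 = False.
  then (q_8 OR q_9) forces q_8 = True.
  then (q_1 OR NOT q_2 OR q_6 OR NOT q_8) forces q_2 = False.
All clauses satisfied.

q_1=F, q_2=F, q_3=T, q_4=F, q_5=T, q_6=F, q_7=T, q_8=T, q_9=F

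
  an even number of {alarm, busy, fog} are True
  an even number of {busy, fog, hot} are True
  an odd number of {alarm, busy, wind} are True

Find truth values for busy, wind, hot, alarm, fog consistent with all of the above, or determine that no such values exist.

busy: False; wind: True; hot: False; alarm: False; fog: False

{alarm, busy, fog}: 0 true → even ✓
{busy, fog, hot}: 0 true → even ✓
{alarm, busy, wind}: 1 true → odd ✓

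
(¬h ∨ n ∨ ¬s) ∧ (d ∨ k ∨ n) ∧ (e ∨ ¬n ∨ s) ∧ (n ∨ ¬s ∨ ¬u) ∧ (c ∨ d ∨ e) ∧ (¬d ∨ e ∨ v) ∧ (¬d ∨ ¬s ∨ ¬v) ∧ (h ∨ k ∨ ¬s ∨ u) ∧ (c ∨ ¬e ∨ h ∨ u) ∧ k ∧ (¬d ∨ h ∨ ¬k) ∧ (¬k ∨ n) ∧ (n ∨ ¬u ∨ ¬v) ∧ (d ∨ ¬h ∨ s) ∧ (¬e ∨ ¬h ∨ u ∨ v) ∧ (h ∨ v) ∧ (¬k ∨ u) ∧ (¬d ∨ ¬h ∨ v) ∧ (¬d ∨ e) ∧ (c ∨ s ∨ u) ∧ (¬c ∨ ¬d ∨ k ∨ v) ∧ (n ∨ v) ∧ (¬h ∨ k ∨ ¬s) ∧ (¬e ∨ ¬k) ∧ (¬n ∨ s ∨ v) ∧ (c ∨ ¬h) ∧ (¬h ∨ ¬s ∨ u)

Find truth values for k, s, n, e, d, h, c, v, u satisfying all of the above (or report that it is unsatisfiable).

k: True; s: True; n: True; e: False; d: False; h: True; c: True; v: False; u: True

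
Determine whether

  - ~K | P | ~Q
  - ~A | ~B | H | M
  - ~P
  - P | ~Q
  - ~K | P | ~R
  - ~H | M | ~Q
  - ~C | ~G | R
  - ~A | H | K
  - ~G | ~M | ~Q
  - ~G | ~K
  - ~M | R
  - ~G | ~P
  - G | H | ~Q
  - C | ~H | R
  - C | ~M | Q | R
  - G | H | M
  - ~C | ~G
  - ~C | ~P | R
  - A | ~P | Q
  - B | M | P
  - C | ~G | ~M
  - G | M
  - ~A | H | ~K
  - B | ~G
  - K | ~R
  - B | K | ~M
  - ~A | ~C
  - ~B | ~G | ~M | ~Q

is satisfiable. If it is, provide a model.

Unit clause (~P) forces P = False.
In (P | ~Q) only ~Q is left, so Q = False.
Set A = False.
Try R = True:
  (~K | P | ~R) forces K = False.
  clause (K | ~R) is falsified — backtrack.
So R = False.
  then (~M | R) forces M = False.
  then (B | M | P) forces B = True.
  then (G | M) forces G = True.
  then (~C | ~G | R) forces C = False.
  then (~G | ~K) forces K = False.
  then (C | ~H | R) forces H = False.
All clauses satisfied.

A: False; R: False; Q: False; G: True; H: False; M: False; B: True; C: False; P: False; K: False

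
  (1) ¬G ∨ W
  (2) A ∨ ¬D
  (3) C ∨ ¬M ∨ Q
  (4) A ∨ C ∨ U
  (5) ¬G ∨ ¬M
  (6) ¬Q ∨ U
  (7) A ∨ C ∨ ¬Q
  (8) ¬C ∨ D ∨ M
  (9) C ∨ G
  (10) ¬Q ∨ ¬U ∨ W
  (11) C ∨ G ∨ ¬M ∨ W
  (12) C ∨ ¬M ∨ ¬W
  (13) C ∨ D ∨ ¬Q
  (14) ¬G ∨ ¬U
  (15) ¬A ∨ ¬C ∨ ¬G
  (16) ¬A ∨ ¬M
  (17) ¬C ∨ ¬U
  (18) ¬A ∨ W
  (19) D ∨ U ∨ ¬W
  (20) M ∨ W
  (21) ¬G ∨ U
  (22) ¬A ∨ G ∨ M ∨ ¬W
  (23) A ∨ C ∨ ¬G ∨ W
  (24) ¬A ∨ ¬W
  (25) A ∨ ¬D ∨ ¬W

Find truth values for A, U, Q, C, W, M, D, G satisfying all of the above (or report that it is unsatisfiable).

Try A = True:
  (¬A ∨ ¬M) forces M = False.
  (¬A ∨ W) forces W = True.
  clause (¬A ∨ ¬W) is falsified — backtrack.
So A = False.
  then (A ∨ ¬D) forces D = False.
Set U = False.
  then (A ∨ C ∨ U) forces C = True.
  then (¬Q ∨ U) forces Q = False.
  then (¬C ∨ D ∨ M) forces M = True.
  then (D ∨ U ∨ ¬W) forces W = False.
  then (¬G ∨ U) forces G = False.
All clauses satisfied.

A = False, U = False, Q = False, C = True, W = False, M = True, D = False, G = False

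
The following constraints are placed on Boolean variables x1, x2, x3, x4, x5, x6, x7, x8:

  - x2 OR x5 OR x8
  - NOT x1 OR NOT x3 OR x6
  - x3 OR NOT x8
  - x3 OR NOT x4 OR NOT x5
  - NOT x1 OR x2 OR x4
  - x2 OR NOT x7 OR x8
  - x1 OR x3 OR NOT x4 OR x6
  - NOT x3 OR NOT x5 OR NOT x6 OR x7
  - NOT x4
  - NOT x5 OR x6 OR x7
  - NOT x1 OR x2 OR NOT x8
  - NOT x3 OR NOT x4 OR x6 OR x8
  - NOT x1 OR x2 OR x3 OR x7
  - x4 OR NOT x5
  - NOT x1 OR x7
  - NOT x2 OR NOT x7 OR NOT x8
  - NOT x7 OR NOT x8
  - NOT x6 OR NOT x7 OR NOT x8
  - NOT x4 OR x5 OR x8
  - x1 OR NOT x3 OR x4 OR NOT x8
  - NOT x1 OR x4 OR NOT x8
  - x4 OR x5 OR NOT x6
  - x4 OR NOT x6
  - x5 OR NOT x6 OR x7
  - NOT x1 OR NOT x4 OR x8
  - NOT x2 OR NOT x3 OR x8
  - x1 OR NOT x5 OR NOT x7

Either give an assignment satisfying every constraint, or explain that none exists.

x1=F, x2=T, x3=F, x4=F, x5=F, x6=F, x7=T, x8=F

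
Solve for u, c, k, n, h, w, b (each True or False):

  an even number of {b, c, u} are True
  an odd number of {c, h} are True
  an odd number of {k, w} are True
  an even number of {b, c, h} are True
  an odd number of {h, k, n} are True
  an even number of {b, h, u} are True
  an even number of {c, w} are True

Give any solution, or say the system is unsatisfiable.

Adding constraints 1, 2, 6 mod 2: every variable appears an even number of times on the left, so the left side is 0.
But the right sides sum to 1 (mod 2). 0 ≠ 1 — the system is inconsistent.

The formula is unsatisfiable.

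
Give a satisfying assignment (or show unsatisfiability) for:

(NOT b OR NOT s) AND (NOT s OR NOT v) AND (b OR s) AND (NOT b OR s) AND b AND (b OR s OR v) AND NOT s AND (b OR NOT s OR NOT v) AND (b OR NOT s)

UNSATISFIABLE

Case b = True:
  (NOT b OR NOT s) forces s = False.
  Clause (NOT b OR s) is falsified — contradiction.
Case b = False:
  Clause (b) is falsified — contradiction.
Both cases fail, so the formula is unsatisfiable.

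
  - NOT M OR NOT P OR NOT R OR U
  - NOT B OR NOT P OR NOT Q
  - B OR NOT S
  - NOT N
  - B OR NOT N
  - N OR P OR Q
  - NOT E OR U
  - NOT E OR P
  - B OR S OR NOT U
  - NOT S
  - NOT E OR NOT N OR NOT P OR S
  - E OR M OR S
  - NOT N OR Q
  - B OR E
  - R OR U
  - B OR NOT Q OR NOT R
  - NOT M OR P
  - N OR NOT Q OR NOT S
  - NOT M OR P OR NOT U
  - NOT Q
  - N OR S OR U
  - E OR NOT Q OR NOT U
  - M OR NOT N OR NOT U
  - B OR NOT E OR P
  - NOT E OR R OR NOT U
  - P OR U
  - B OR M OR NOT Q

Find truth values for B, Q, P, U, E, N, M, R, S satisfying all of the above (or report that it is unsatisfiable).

Unit clause (NOT N) forces N = False.
Unit clause (NOT S) forces S = False.
Unit clause (NOT Q) forces Q = False.
In (N OR S OR U) only U is left, so U = True.
In (N OR P OR Q) only P is left, so P = True.
In (B OR S OR NOT U) only B is left, so B = True.
Set E = False.
  then (E OR M OR S) forces M = True.
Set R = True.
All clauses satisfied.

B=T, Q=F, P=T, U=T, E=F, N=F, M=T, R=T, S=F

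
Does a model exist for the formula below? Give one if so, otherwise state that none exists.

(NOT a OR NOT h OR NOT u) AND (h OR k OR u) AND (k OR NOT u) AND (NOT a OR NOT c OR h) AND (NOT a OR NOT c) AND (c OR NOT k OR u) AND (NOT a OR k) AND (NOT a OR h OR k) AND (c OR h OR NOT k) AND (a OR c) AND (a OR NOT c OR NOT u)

u = False; h = False; k = True; c = True; a = False

Set u = False.
Set h = False.
  then (h OR k OR u) forces k = True.
  then (c OR NOT k OR u) forces c = True.
  then (NOT a OR NOT c OR h) forces a = False.
All clauses satisfied.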